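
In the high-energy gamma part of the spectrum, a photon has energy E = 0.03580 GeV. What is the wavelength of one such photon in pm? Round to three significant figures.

0.0346 pm

First convert: E = 0.03580 GeV = 5.7358e-12 J.
The photon relation is λ = hc/E, giving λ = 3.463e-14 m.
Converting to pm: λ = 0.03463 pm ≈ 0.0346 pm.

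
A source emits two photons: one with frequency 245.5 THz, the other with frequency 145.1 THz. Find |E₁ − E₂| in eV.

Using E = hf: E₁ = 1.6267·10^-19 J, E₂ = 9.6144·10^-20 J.
|ΔE| = |1.6267·10^-19 − 9.6144·10^-20| = 6.65·10^-20 J = 0.415 eV.

0.415 eV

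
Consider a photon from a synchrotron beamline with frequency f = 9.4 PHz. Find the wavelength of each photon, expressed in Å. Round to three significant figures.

Use c = 2.99792458 × 10^8 m/s.
Convert to SI: f = 9.4 PHz = 9.4 × 10^15 Hz.
Apply λ = c/f: λ = 3.189 × 10^-8 m.
Converting to Å: λ = 318.9 Å ≈ 319 Å.

319 Å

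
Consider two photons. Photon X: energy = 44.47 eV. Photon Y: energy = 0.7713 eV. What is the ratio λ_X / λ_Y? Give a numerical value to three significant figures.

0.0173

λ_X = 2.788 × 10^-8 m (from energy = 44.47 eV, via λ = hc/E).
λ_Y = 1.607 × 10^-6 m (from energy = 0.7713 eV, via λ = hc/E).
Ratio = 2.788 × 10^-8 / 1.607 × 10^-6 = 0.0173.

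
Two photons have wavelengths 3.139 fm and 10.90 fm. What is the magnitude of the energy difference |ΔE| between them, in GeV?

Using E = hc/λ: E₁ = 6.3283·10^-11 J, E₂ = 1.8224·10^-11 J.
|ΔE| = |6.3283·10^-11 − 1.8224·10^-11| = 4.51·10^-11 J = 0.281 GeV.

0.281 GeV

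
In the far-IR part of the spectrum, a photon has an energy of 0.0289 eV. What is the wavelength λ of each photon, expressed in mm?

0.0429 mm

First convert: E = 0.0289 eV = 4.6303e-21 J.
Since λ = hc/E for a photon, λ = 4.290e-5 m.
Converting to mm: λ = 0.04290 mm ≈ 0.0429 mm.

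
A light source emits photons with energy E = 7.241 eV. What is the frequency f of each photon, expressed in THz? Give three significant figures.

1750 THz

Use h = 6.62607015e-34 J·s, 1 eV = 1.602176634e-19 J.
First convert: E = 7.241 eV = 1.1601e-18 J.
Apply f = E/h: f = 1.751e15 Hz.
Converting to THz: f = 1751 THz ≈ 1750 THz.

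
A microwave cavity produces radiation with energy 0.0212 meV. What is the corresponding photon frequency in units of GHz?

5.13 GHz

Convert to SI: E = 0.0212 meV = 3.3966 × 10^-24 J.
The photon relation is f = E/h, giving f = 5.126 × 10^9 Hz.
Converting to GHz: f = 5.126 GHz ≈ 5.13 GHz.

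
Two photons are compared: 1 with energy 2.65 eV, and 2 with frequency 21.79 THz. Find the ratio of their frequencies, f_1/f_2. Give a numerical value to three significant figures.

f_1 = 6.408 × 10^14 Hz (from energy = 2.65 eV, via f = E/h).
f_2 = 2.179 × 10^13 Hz (from frequency = 21.79 THz, via f given directly).
Ratio = 6.408 × 10^14 / 2.179 × 10^13 = 29.4.

29.4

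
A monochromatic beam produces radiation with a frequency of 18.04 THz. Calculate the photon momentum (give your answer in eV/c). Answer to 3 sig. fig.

0.0746 eV/c

Convert to SI: f = 18.04 THz = 1.804e13 Hz.
Since p = hf/c for a photon, p = 3.987e-29 kg·m/s.
Converting to eV/c: p = 0.07461 eV/c ≈ 0.0746 eV/c.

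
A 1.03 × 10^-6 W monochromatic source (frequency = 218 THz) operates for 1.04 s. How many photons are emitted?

7.42 × 10^12 photons

Total energy: E_total = P·t = 1.03 × 10^-6 × 1.04 = 1.071 × 10^-6 J.
Per-photon energy: E = 1.444 × 10^-19 J.
N = E_total / E_photon = 7.42 × 10^12.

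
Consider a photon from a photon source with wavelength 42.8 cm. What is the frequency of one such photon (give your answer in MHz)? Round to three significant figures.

700 MHz

In SI units: λ = 42.8 cm = 0.428 m.
For a photon f = c/λ, so f = 7.004 × 10^8 Hz.
Converting to MHz: f = 700.4 MHz ≈ 700 MHz.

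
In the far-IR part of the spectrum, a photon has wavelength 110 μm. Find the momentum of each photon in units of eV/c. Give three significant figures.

0.0113 eV/c

First convert: λ = 110 μm = 1.1 × 10^-4 m.
The photon relation is p = h/λ, giving p = 6.024 × 10^-30 kg·m/s.
Converting to eV/c: p = 0.01127 eV/c ≈ 0.0113 eV/c.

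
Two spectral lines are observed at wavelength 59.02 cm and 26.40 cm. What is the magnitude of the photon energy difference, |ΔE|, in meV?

2.60 × 10^-3 meV

Using E = hc/λ: E₁ = 3.3657 × 10^-25 J, E₂ = 7.5244 × 10^-25 J.
|ΔE| = |3.3657 × 10^-25 − 7.5244 × 10^-25| = 4.16 × 10^-25 J = 2.60 × 10^-3 meV.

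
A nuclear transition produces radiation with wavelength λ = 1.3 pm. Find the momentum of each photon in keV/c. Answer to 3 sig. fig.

Take h = 6.62607015e-34 J·s, c = 2.99792458e8 m/s, 1 eV = 1.602176634e-19 J.
In SI units: λ = 1.3 pm = 1.3e-12 m.
For a photon p = h/λ, so p = 5.097e-22 kg·m/s.
Converting to keV/c: p = 953.7 keV/c ≈ 954 keV/c.

954 keV/c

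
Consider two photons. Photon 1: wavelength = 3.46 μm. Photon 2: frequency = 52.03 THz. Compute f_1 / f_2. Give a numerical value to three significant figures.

1.67

f_1 = 8.665e13 Hz (from wavelength = 3.46 μm, via f = c/λ).
f_2 = 5.203e13 Hz (from frequency = 52.03 THz, via f given directly).
Ratio = 8.665e13 / 5.203e13 = 1.67.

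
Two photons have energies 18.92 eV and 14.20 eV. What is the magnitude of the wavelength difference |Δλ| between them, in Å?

Using λ = hc/E: λ₁ = 6.5531·10^-8 m, λ₂ = 8.7313·10^-8 m.
|Δλ| = |6.5531·10^-8 − 8.7313·10^-8| = 2.18·10^-8 m = 218 Å.

218 Å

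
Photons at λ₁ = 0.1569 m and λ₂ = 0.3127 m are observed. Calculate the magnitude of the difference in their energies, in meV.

Using E = hc/λ: E₁ = 1.2661 × 10^-24 J, E₂ = 6.3526 × 10^-25 J.
|ΔE| = |1.2661 × 10^-24 − 6.3526 × 10^-25| = 6.31 × 10^-25 J = 3.94 × 10^-3 meV.

3.94 × 10^-3 meV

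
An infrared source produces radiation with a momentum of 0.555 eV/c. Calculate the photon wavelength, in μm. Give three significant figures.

Use h = 6.62607015 × 10^-34 J·s, c = 2.99792458 × 10^8 m/s, 1 eV = 1.602176634 × 10^-19 J.
First convert: p = 0.555 eV/c = 2.9661 × 10^-28 kg·m/s.
Apply λ = h/p: λ = 2.234 × 10^-6 m.
Converting to μm: λ = 2.234 μm ≈ 2.23 μm.

2.23 μm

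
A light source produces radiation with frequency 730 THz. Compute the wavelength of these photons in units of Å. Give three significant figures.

Use c = 2.99792458 × 10^8 m/s.
In SI units: f = 730 THz = 7.3 × 10^14 Hz.
Since λ = c/f for a photon, λ = 4.107 × 10^-7 m.
Converting to Å: λ = 4107 Å ≈ 4110 Å.

4110 Å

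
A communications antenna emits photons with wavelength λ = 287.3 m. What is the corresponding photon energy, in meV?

The photon relation is E = hc/λ, giving E = 6.914 × 10^-28 J.
Converting to meV: E = 4.315 × 10^-6 meV ≈ 4.32 × 10^-6 meV.

4.32 × 10^-6 meV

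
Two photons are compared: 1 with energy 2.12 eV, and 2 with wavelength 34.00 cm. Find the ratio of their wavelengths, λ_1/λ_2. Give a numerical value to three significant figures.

1.72e-6

λ_1 = 5.848e-7 m (from energy = 2.12 eV, via λ = hc/E).
λ_2 = 0.3400 m (from wavelength = 34.00 cm, via λ given directly).
Ratio = 5.848e-7 / 0.3400 = 1.72e-6.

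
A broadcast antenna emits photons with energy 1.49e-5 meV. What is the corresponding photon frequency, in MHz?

In SI units: E = 1.49e-5 meV = 2.3872e-27 J.
Since f = E/h for a photon, f = 3.603e6 Hz.
Converting to MHz: f = 3.603 MHz ≈ 3.60 MHz.

3.60 MHz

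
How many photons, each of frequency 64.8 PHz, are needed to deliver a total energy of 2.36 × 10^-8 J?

5.50 × 10^8 photons

Per-photon energy: E = 4.294 × 10^-17 J (from frequency = 64.8 PHz).
N = E_total / E_photon = 2.36 × 10^-8 J / 4.294 × 10^-17 J = 5.50 × 10^8.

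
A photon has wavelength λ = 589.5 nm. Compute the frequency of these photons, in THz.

First convert: λ = 589.5 nm = 5.895 × 10^-7 m.
For a photon f = c/λ, so f = 5.086 × 10^14 Hz.
Converting to THz: f = 508.6 THz ≈ 509 THz.

509 THz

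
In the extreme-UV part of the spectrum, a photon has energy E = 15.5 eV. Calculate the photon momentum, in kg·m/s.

Take c = 2.99792458 × 10^8 m/s, 1 eV = 1.602176634 × 10^-19 J.
First convert: E = 15.5 eV = 2.4834 × 10^-18 J.
Since p = E/c for a photon, p = 8.284 × 10^-27 kg·m/s.
So p ≈ 8.28 × 10^-27 kg·m/s.

8.28 × 10^-27 kg·m/s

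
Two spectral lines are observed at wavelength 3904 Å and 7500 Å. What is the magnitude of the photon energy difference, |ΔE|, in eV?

1.52 eV

Using E = hc/λ: E₁ = 5.0882·10^-19 J, E₂ = 2.6486·10^-19 J.
|ΔE| = |5.0882·10^-19 − 2.6486·10^-19| = 2.44·10^-19 J = 1.52 eV.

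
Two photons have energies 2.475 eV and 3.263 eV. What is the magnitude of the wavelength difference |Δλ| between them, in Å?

Using λ = hc/E: λ₁ = 5.0095e-7 m, λ₂ = 3.7997e-7 m.
|Δλ| = |5.0095e-7 − 3.7997e-7| = 1.21e-7 m = 1210 Å.

1210 Å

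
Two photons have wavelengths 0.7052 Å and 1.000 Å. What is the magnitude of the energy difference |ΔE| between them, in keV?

Using E = hc/λ: E₁ = 2.8169 × 10^-15 J, E₂ = 1.9864 × 10^-15 J.
|ΔE| = |2.8169 × 10^-15 − 1.9864 × 10^-15| = 8.30 × 10^-16 J = 5.18 keV.

5.18 keV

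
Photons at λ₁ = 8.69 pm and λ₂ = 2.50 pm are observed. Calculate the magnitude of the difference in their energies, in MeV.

Using E = hc/λ: E₁ = 2.286e-14 J, E₂ = 7.946e-14 J.
|ΔE| = |2.286e-14 − 7.946e-14| = 5.66e-14 J = 0.353 MeV.

0.353 MeV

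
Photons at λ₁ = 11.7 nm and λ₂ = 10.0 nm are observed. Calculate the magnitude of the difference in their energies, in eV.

Using E = hc/λ: E₁ = 1.698 × 10^-17 J, E₂ = 1.986 × 10^-17 J.
|ΔE| = |1.698 × 10^-17 − 1.986 × 10^-17| = 2.89 × 10^-18 J = 18.0 eV.

18.0 eV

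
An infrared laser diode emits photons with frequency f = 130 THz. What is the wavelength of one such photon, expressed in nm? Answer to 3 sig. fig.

2310 nm

Convert to SI: f = 130 THz = 1.30e14 Hz.
Apply λ = c/f: λ = 2.306e-6 m.
Converting to nm: λ = 2306 nm ≈ 2310 nm.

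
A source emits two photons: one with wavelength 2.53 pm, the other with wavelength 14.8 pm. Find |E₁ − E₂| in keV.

Using E = hc/λ: E₁ = 7.852 × 10^-14 J, E₂ = 1.342 × 10^-14 J.
|ΔE| = |7.852 × 10^-14 − 1.342 × 10^-14| = 6.51 × 10^-14 J = 406 keV.

406 keV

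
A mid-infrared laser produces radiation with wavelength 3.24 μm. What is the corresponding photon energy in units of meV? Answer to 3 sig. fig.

383 meV

In SI units: λ = 3.24 μm = 3.24 × 10^-6 m.
Since E = hc/λ for a photon, E = 6.131 × 10^-20 J.
Converting to meV: E = 382.7 meV ≈ 383 meV.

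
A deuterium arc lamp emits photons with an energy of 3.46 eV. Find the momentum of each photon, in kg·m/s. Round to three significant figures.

1.85e-27 kg·m/s

Use c = 2.99792458e8 m/s, 1 eV = 1.602176634e-19 J.
Convert to SI: E = 3.46 eV = 5.5435e-19 J.
Apply p = E/c: p = 1.849e-27 kg·m/s.
So p ≈ 1.85e-27 kg·m/s.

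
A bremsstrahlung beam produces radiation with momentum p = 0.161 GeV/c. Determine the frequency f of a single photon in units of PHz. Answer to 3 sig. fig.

3.89e7 PHz

First convert: p = 0.161 GeV/c = 8.6043e-20 kg·m/s.
Apply f = pc/h: f = 3.893e22 Hz.
Converting to PHz: f = 3.893e7 PHz ≈ 3.89e7 PHz.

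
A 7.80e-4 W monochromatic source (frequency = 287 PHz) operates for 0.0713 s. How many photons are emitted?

Total energy: E_total = P·t = 7.80e-4 × 0.0713 = 5.561e-5 J.
Per-photon energy: E = 1.902e-16 J.
N = E_total / E_photon = 2.92e11.

2.92e11 photons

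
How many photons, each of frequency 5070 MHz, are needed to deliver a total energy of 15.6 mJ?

4.64e21 photons

Per-photon energy: E = 3.359e-24 J (from frequency = 5070 MHz).
N = E_total / E_photon = 0.0156 J / 3.359e-24 J = 4.64e21.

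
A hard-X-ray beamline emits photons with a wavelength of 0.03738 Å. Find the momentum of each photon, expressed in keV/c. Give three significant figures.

Convert to SI: λ = 0.03738 Å = 3.738e-12 m.
For a photon p = h/λ, so p = 1.773e-22 kg·m/s.
Converting to keV/c: p = 331.7 keV/c ≈ 332 keV/c.

332 keV/c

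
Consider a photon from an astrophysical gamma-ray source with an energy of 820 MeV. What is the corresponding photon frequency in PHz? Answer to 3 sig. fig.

Use h = 6.62607015·10^-34 J·s, 1 eV = 1.602176634·10^-19 J.
In SI units: E = 820 MeV = 1.3138·10^-10 J.
Apply f = E/h: f = 1.983·10^23 Hz.
Converting to PHz: f = 1.983·10^8 PHz ≈ 1.98·10^8 PHz.

1.98·10^8 PHz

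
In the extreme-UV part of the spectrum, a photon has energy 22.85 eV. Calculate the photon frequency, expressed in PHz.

(h = 6.62607015 × 10^-34 J·s, 1 eV = 1.602176634 × 10^-19 J.)
First convert: E = 22.85 eV = 3.6610 × 10^-18 J.
Since f = E/h for a photon, f = 5.525 × 10^15 Hz.
Converting to PHz: f = 5.525 PHz ≈ 5.53 PHz.

5.53 PHz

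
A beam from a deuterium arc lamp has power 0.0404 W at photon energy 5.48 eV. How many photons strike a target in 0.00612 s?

Total energy: E_total = P·t = 0.0404 × 0.00612 = 2.472 × 10^-4 J.
Per-photon energy: E = 8.780 × 10^-19 J.
N = E_total / E_photon = 2.82 × 10^14.

2.82 × 10^14 photons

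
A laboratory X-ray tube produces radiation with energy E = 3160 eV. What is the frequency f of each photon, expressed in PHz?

764 PHz

In SI units: E = 3160 eV = 5.0629e-16 J.
The photon relation is f = E/h, giving f = 7.641e17 Hz.
Converting to PHz: f = 764.1 PHz ≈ 764 PHz.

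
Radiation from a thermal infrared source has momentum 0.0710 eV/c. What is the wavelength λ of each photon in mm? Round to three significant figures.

Use h = 6.62607015 × 10^-34 J·s, c = 2.99792458 × 10^8 m/s, 1 eV = 1.602176634 × 10^-19 J.
Convert to SI: p = 0.0710 eV/c = 3.7944 × 10^-29 kg·m/s.
The photon relation is λ = h/p, giving λ = 1.746 × 10^-5 m.
Converting to mm: λ = 0.01746 mm ≈ 0.0175 mm.

0.0175 mm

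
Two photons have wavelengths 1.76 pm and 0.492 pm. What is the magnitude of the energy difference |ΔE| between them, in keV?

Using E = hc/λ: E₁ = 1.129e-13 J, E₂ = 4.037e-13 J.
|ΔE| = |1.129e-13 − 4.037e-13| = 2.91e-13 J = 1820 keV.

1820 keV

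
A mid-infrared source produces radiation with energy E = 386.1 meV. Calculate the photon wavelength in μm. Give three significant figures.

(h = 6.62607015e-34 J·s, c = 2.99792458e8 m/s, 1 eV = 1.602176634e-19 J.)
First convert: E = 386.1 meV = 6.1860e-20 J.
Since λ = hc/E for a photon, λ = 3.211e-6 m.
Converting to μm: λ = 3.211 μm ≈ 3.21 μm.

3.21 μm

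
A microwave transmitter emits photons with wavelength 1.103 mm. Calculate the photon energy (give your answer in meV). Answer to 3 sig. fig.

1.12 meV

Use h = 6.62607015e-34 J·s, c = 2.99792458e8 m/s, 1 eV = 1.602176634e-19 J.
In SI units: λ = 1.103 mm = 0.001103 m.
The photon relation is E = hc/λ, giving E = 1.801e-22 J.
Converting to meV: E = 1.124 meV ≈ 1.12 meV.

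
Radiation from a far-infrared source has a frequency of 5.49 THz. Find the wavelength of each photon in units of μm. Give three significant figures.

54.6 μm

(c = 2.99792458e8 m/s.)
First convert: f = 5.49 THz = 5.49e12 Hz.
The photon relation is λ = c/f, giving λ = 5.461e-5 m.
Converting to μm: λ = 54.61 μm ≈ 54.6 μm.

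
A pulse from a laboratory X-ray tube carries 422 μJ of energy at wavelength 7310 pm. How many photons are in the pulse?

1.55 × 10^13 photons

Per-photon energy: E = 2.717 × 10^-17 J (from wavelength = 7310 pm).
N = E_total / E_photon = 4.22 × 10^-4 J / 2.717 × 10^-17 J = 1.55 × 10^13.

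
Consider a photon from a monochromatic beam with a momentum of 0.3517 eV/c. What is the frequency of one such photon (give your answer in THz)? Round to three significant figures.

85.0 THz

Use h = 6.62607015e-34 J·s, c = 2.99792458e8 m/s, 1 eV = 1.602176634e-19 J.
Convert to SI: p = 0.3517 eV/c = 1.8796e-28 kg·m/s.
Apply f = pc/h: f = 8.504e13 Hz.
Converting to THz: f = 85.04 THz ≈ 85.0 THz.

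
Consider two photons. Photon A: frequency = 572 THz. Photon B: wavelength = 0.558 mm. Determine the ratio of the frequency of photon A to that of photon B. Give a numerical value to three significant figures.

1060

f_A = 5.720e14 Hz (from frequency = 572 THz, via f given directly).
f_B = 5.373e11 Hz (from wavelength = 0.558 mm, via f = c/λ).
Ratio = 5.720e14 / 5.373e11 = 1060.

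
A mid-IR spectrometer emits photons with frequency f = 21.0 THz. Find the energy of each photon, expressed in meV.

86.8 meV

Use h = 6.62607015 × 10^-34 J·s, 1 eV = 1.602176634 × 10^-19 J.
First convert: f = 21.0 THz = 2.10 × 10^13 Hz.
The photon relation is E = hf, giving E = 1.391 × 10^-20 J.
Converting to meV: E = 86.85 meV ≈ 86.8 meV.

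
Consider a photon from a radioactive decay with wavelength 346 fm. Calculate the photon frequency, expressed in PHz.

Convert to SI: λ = 346 fm = 3.46e-13 m.
Since f = c/λ for a photon, f = 8.665e20 Hz.
Converting to PHz: f = 866500 PHz ≈ 8.66e5 PHz.

8.66e5 PHz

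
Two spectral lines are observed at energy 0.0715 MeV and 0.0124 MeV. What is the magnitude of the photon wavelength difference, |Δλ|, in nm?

0.0826 nm

Using λ = hc/E: λ₁ = 1.734e-11 m, λ₂ = 9.999e-11 m.
|Δλ| = |1.734e-11 − 9.999e-11| = 8.26e-11 m = 0.0826 nm.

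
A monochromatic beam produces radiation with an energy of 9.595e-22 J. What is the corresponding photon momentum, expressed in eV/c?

For a photon p = E/c, so p = 3.201e-30 kg·m/s.
Converting to eV/c: p = 0.005989 eV/c ≈ 5.99e-3 eV/c.

5.99e-3 eV/c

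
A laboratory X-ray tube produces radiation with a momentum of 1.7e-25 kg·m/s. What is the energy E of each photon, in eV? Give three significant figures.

Use c = 2.99792458e8 m/s, 1 eV = 1.602176634e-19 J.
The photon relation is E = pc, giving E = 5.096e-17 J.
Converting to eV: E = 318.1 eV ≈ 318 eV.

318 eV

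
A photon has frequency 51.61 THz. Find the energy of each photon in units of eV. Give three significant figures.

Use h = 6.62607015e-34 J·s, 1 eV = 1.602176634e-19 J.
Convert to SI: f = 51.61 THz = 5.161e13 Hz.
The photon relation is E = hf, giving E = 3.420e-20 J.
Converting to eV: E = 0.2134 eV ≈ 0.213 eV.

0.213 eV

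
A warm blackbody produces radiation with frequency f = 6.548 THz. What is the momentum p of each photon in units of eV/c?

0.0271 eV/c

Convert to SI: f = 6.548 THz = 6.548e12 Hz.
Apply p = hf/c: p = 1.447e-29 kg·m/s.
Converting to eV/c: p = 0.02708 eV/c ≈ 0.0271 eV/c.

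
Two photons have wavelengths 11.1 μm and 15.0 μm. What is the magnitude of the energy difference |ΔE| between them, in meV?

29.0 meV

Using E = hc/λ: E₁ = 1.790·10^-20 J, E₂ = 1.324·10^-20 J.
|ΔE| = |1.790·10^-20 − 1.324·10^-20| = 4.65·10^-21 J = 29.0 meV.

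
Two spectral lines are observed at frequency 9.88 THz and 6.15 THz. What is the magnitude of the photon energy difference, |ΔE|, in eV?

0.0154 eV

Using E = hf: E₁ = 6.547e-21 J, E₂ = 4.075e-21 J.
|ΔE| = |6.547e-21 − 4.075e-21| = 2.47e-21 J = 0.0154 eV.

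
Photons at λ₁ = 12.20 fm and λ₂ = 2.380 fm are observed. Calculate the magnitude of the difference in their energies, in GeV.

0.419 GeV

Using E = hc/λ: E₁ = 1.6282·10^-11 J, E₂ = 8.3464·10^-11 J.
|ΔE| = |1.6282·10^-11 − 8.3464·10^-11| = 6.72·10^-11 J = 0.419 GeV.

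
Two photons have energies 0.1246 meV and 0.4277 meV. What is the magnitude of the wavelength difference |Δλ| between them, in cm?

0.705 cm

Using λ = hc/E: λ₁ = 0.0099506 m, λ₂ = 0.0028989 m.
|Δλ| = |0.0099506 − 0.0028989| = 0.00705 m = 0.705 cm.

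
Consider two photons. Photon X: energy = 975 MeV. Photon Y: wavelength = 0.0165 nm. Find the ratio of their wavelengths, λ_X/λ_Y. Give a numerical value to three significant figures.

7.71 × 10^-5

λ_X = 1.272 × 10^-15 m (from energy = 975 MeV, via λ = hc/E).
λ_Y = 1.650 × 10^-11 m (from wavelength = 0.0165 nm, via λ given directly).
Ratio = 1.272 × 10^-15 / 1.650 × 10^-11 = 7.71 × 10^-5.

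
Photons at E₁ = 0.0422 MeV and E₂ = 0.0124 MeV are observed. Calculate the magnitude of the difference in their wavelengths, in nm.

Using λ = hc/E: λ₁ = 2.938e-11 m, λ₂ = 9.999e-11 m.
|Δλ| = |2.938e-11 − 9.999e-11| = 7.06e-11 m = 0.0706 nm.

0.0706 nm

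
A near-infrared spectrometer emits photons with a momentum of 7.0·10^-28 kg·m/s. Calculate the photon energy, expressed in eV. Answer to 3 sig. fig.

1.31 eV

Take c = 2.99792458·10^8 m/s, 1 eV = 1.602176634·10^-19 J.
For a photon E = pc, so E = 2.099·10^-19 J.
Converting to eV: E = 1.310 eV ≈ 1.31 eV.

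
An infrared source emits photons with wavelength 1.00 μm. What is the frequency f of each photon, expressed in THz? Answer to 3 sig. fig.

300 THz

(c = 2.99792458 × 10^8 m/s.)
In SI units: λ = 1.00 μm = 1.00 × 10^-6 m.
Apply f = c/λ: f = 2.998 × 10^14 Hz.
Converting to THz: f = 299.8 THz ≈ 300 THz.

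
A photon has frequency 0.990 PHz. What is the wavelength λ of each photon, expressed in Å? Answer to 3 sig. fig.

3030 Å

Take c = 2.99792458e8 m/s.
First convert: f = 0.990 PHz = 9.90e14 Hz.
Since λ = c/f for a photon, λ = 3.028e-7 m.
Converting to Å: λ = 3028 Å ≈ 3030 Å.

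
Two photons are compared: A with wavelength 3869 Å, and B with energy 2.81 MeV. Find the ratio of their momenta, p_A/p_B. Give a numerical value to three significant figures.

p_A = 1.713e-27 kg·m/s (from wavelength = 3869 Å, via p = h/λ).
p_B = 1.502e-21 kg·m/s (from energy = 2.81 MeV, via p = E/c).
Ratio = 1.713e-27 / 1.502e-21 = 1.14e-6.

1.14e-6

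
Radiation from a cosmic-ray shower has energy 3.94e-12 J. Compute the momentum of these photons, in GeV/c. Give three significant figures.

Take c = 2.99792458e8 m/s, 1 eV = 1.602176634e-19 J.
The photon relation is p = E/c, giving p = 1.314e-20 kg·m/s.
Converting to GeV/c: p = 0.02459 GeV/c ≈ 0.0246 GeV/c.

0.0246 GeV/c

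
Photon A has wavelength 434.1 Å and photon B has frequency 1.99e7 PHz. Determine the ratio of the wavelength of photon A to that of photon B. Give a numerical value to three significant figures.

λ_A = 4.341e-8 m (from wavelength = 434.1 Å, via λ given directly).
λ_B = 1.506e-14 m (from frequency = 1.99e7 PHz, via λ = c/f).
Ratio = 4.341e-8 / 1.506e-14 = 2.88e6.

2.88e6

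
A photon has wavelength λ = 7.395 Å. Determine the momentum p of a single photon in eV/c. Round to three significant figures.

1680 eV/c

In SI units: λ = 7.395 Å = 7.395 × 10^-10 m.
For a photon p = h/λ, so p = 8.960 × 10^-25 kg·m/s.
Converting to eV/c: p = 1677 eV/c ≈ 1680 eV/c.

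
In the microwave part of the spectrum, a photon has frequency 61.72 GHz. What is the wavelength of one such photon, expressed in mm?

Convert to SI: f = 61.72 GHz = 6.172·10^10 Hz.
For a photon λ = c/f, so λ = 0.004857 m.
Converting to mm: λ = 4.857 mm ≈ 4.86 mm.

4.86 mm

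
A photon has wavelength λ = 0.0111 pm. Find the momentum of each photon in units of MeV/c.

Take h = 6.62607015e-34 J·s, c = 2.99792458e8 m/s, 1 eV = 1.602176634e-19 J.
Convert to SI: λ = 0.0111 pm = 1.11e-14 m.
Since p = h/λ for a photon, p = 5.969e-20 kg·m/s.
Converting to MeV/c: p = 111.7 MeV/c ≈ 112 MeV/c.

112 MeV/c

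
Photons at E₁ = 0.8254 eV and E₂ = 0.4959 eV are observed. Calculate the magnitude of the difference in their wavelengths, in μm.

0.998 μm

Using λ = hc/E: λ₁ = 1.5021·10^-6 m, λ₂ = 2.5002·10^-6 m.
|Δλ| = |1.5021·10^-6 − 2.5002·10^-6| = 9.98·10^-7 m = 0.998 μm.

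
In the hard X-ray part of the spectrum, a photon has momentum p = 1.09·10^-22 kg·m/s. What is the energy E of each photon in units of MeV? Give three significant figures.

Since E = pc for a photon, E = 3.268·10^-14 J.
Converting to MeV: E = 0.2040 MeV ≈ 0.204 MeV.

0.204 MeV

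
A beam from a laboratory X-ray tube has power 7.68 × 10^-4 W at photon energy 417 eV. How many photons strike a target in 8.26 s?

9.49 × 10^13 photons

Total energy: E_total = P·t = 7.68 × 10^-4 × 8.26 = 0.006344 J.
Per-photon energy: E = 6.681 × 10^-17 J.
N = E_total / E_photon = 9.49 × 10^13.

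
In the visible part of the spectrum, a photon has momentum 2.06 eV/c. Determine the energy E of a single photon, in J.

First convert: p = 2.06 eV/c = 1.1009 × 10^-27 kg·m/s.
The photon relation is E = pc, giving E = 3.300 × 10^-19 J.
So E ≈ 3.30 × 10^-19 J.

3.30 × 10^-19 J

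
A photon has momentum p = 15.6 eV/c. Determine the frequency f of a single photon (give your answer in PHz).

First convert: p = 15.6 eV/c = 8.3371e-27 kg·m/s.
The photon relation is f = pc/h, giving f = 3.772e15 Hz.
Converting to PHz: f = 3.772 PHz ≈ 3.77 PHz.

3.77 PHz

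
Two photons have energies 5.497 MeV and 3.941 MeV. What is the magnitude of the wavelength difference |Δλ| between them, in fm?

Using λ = hc/E: λ₁ = 2.2555e-13 m, λ₂ = 3.1460e-13 m.
|Δλ| = |2.2555e-13 − 3.1460e-13| = 8.91e-14 m = 89.1 fm.

89.1 fm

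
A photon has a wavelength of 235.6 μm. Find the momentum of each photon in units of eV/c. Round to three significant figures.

5.26 × 10^-3 eV/c

First convert: λ = 235.6 μm = 2.356 × 10^-4 m.
For a photon p = h/λ, so p = 2.812 × 10^-30 kg·m/s.
Converting to eV/c: p = 0.005262 eV/c ≈ 5.26 × 10^-3 eV/c.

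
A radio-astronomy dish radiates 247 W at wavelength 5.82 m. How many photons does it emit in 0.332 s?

2.40·10^27 photons

Total energy: E_total = P·t = 247 × 0.332 = 82.00 J.
Per-photon energy: E = 3.413·10^-26 J.
N = E_total / E_photon = 2.40·10^27.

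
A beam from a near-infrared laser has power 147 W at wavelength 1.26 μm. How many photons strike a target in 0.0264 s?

2.46e19 photons

Total energy: E_total = P·t = 147 × 0.0264 = 3.881 J.
Per-photon energy: E = 1.577e-19 J.
N = E_total / E_photon = 2.46e19.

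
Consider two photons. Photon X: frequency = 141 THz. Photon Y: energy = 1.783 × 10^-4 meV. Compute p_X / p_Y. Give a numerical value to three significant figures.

p_X = 3.116 × 10^-28 kg·m/s (from frequency = 141 THz, via p = hf/c).
p_Y = 9.529 × 10^-35 kg·m/s (from energy = 1.783 × 10^-4 meV, via p = E/c).
Ratio = 3.116 × 10^-28 / 9.529 × 10^-35 = 3.27 × 10^6.

3.27 × 10^6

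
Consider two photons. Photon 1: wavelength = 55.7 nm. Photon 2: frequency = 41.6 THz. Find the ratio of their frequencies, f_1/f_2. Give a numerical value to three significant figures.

f_1 = 5.382e15 Hz (from wavelength = 55.7 nm, via f = c/λ).
f_2 = 4.160e13 Hz (from frequency = 41.6 THz, via f given directly).
Ratio = 5.382e15 / 4.160e13 = 129.

129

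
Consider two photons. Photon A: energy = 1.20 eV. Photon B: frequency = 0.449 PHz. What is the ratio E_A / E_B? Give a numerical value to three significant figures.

0.646

E_A = 1.923e-19 J (from energy = 1.20 eV, via E given directly).
E_B = 2.975e-19 J (from frequency = 0.449 PHz, via E = hf).
Ratio = 1.923e-19 / 2.975e-19 = 0.646.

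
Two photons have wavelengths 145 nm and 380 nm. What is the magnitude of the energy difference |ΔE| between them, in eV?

5.29 eV

Using E = hc/λ: E₁ = 1.370·10^-18 J, E₂ = 5.227·10^-19 J.
|ΔE| = |1.370·10^-18 − 5.227·10^-19| = 8.47·10^-19 J = 5.29 eV.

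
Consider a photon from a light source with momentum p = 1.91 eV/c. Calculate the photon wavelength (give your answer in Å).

(h = 6.62607015 × 10^-34 J·s, c = 2.99792458 × 10^8 m/s, 1 eV = 1.602176634 × 10^-19 J.)
In SI units: p = 1.91 eV/c = 1.0208 × 10^-27 kg·m/s.
For a photon λ = h/p, so λ = 6.491 × 10^-7 m.
Converting to Å: λ = 6491 Å ≈ 6490 Å.

6490 Å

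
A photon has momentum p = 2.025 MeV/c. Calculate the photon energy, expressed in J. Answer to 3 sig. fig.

3.24 × 10^-13 J

Convert to SI: p = 2.025 MeV/c = 1.0822 × 10^-21 kg·m/s.
For a photon E = pc, so E = 3.244 × 10^-13 J.
So E ≈ 3.24 × 10^-13 J.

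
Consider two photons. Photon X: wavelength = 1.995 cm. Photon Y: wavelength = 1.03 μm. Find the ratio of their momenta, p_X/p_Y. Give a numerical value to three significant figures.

5.16 × 10^-5

p_X = 3.321 × 10^-32 kg·m/s (from wavelength = 1.995 cm, via p = h/λ).
p_Y = 6.433 × 10^-28 kg·m/s (from wavelength = 1.03 μm, via p = h/λ).
Ratio = 3.321 × 10^-32 / 6.433 × 10^-28 = 5.16 × 10^-5.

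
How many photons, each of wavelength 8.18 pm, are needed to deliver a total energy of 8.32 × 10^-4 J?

3.43 × 10^10 photons

Per-photon energy: E = 2.428 × 10^-14 J (from wavelength = 8.18 pm).
N = E_total / E_photon = 8.32 × 10^-4 J / 2.428 × 10^-14 J = 3.43 × 10^10.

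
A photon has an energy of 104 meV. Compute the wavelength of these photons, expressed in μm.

11.9 μm

(h = 6.62607015·10^-34 J·s, c = 2.99792458·10^8 m/s, 1 eV = 1.602176634·10^-19 J.)
First convert: E = 104 meV = 1.6663·10^-20 J.
For a photon λ = hc/E, so λ = 1.192·10^-5 m.
Converting to μm: λ = 11.92 μm ≈ 11.9 μm.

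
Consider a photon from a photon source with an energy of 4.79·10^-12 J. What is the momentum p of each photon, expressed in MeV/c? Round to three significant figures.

Apply p = E/c: p = 1.598·10^-20 kg·m/s.
Converting to MeV/c: p = 29.90 MeV/c ≈ 29.9 MeV/c.

29.9 MeV/c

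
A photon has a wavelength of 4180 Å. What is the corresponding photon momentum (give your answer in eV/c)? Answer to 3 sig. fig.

First convert: λ = 4180 Å = 4.18e-7 m.
The photon relation is p = h/λ, giving p = 1.585e-27 kg·m/s.
Converting to eV/c: p = 2.966 eV/c ≈ 2.97 eV/c.

2.97 eV/c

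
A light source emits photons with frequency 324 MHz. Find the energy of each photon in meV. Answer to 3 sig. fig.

1.34e-3 meV

(h = 6.62607015e-34 J·s, 1 eV = 1.602176634e-19 J.)
In SI units: f = 324 MHz = 3.24e8 Hz.
The photon relation is E = hf, giving E = 2.147e-25 J.
Converting to meV: E = 0.001340 meV ≈ 1.34e-3 meV.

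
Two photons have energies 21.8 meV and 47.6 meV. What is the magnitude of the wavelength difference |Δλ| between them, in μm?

Using λ = hc/E: λ₁ = 5.687e-5 m, λ₂ = 2.605e-5 m.
|Δλ| = |5.687e-5 − 2.605e-5| = 3.08e-5 m = 30.8 μm.

30.8 μm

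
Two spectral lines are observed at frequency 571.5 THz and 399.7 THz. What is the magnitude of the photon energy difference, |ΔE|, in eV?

0.711 eV

Using E = hf: E₁ = 3.7868e-19 J, E₂ = 2.6484e-19 J.
|ΔE| = |3.7868e-19 − 2.6484e-19| = 1.14e-19 J = 0.711 eV.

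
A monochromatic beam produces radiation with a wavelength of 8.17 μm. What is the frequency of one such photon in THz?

36.7 THz

Take c = 2.99792458 × 10^8 m/s.
In SI units: λ = 8.17 μm = 8.17 × 10^-6 m.
Apply f = c/λ: f = 3.669 × 10^13 Hz.
Converting to THz: f = 36.69 THz ≈ 36.7 THz.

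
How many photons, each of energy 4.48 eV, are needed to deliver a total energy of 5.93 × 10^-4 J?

Per-photon energy: E = 7.178 × 10^-19 J (from energy = 4.48 eV).
N = E_total / E_photon = 5.93 × 10^-4 J / 7.178 × 10^-19 J = 8.26 × 10^14.

8.26 × 10^14 photons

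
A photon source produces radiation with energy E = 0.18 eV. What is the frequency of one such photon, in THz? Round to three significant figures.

43.5 THz

First convert: E = 0.18 eV = 2.8839·10^-20 J.
Apply f = E/h: f = 4.352·10^13 Hz.
Converting to THz: f = 43.52 THz ≈ 43.5 THz.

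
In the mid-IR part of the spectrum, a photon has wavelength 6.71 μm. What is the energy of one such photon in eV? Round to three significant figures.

0.185 eV

Convert to SI: λ = 6.71 μm = 6.71 × 10^-6 m.
Apply E = hc/λ: E = 2.960 × 10^-20 J.
Converting to eV: E = 0.1848 eV ≈ 0.185 eV.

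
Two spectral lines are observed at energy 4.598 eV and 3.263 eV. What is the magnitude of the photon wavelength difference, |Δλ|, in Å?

Using λ = hc/E: λ₁ = 2.6965 × 10^-7 m, λ₂ = 3.7997 × 10^-7 m.
|Δλ| = |2.6965 × 10^-7 − 3.7997 × 10^-7| = 1.10 × 10^-7 m = 1100 Å.

1100 Å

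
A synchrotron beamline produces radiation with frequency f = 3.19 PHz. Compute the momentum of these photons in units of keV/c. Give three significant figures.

In SI units: f = 3.19 PHz = 3.19e15 Hz.
The photon relation is p = hf/c, giving p = 7.051e-27 kg·m/s.
Converting to keV/c: p = 0.01319 keV/c ≈ 0.0132 keV/c.

0.0132 keV/c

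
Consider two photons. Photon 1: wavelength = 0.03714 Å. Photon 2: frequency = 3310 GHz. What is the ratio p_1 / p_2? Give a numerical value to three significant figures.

2.44·10^7

p_1 = 1.784·10^-22 kg·m/s (from wavelength = 0.03714 Å, via p = h/λ).
p_2 = 7.316·10^-30 kg·m/s (from frequency = 3310 GHz, via p = hf/c).
Ratio = 1.784·10^-22 / 7.316·10^-30 = 2.44·10^7.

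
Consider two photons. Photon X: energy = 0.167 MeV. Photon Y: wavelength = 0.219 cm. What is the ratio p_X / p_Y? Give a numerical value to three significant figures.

p_X = 8.925e-23 kg·m/s (from energy = 0.167 MeV, via p = E/c).
p_Y = 3.026e-31 kg·m/s (from wavelength = 0.219 cm, via p = h/λ).
Ratio = 8.925e-23 / 3.026e-31 = 2.95e8.

2.95e8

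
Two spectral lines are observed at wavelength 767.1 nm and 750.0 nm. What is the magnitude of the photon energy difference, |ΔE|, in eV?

0.0369 eV

Using E = hc/λ: E₁ = 2.5896 × 10^-19 J, E₂ = 2.6486 × 10^-19 J.
|ΔE| = |2.5896 × 10^-19 − 2.6486 × 10^-19| = 5.90 × 10^-21 J = 0.0369 eV.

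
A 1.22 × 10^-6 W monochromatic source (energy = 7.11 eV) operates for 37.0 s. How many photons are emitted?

Total energy: E_total = P·t = 1.22 × 10^-6 × 37.0 = 4.514 × 10^-5 J.
Per-photon energy: E = 1.139 × 10^-18 J.
N = E_total / E_photon = 3.96 × 10^13.

3.96 × 10^13 photons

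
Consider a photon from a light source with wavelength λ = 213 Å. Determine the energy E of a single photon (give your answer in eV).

Take h = 6.62607015·10^-34 J·s, c = 2.99792458·10^8 m/s, 1 eV = 1.602176634·10^-19 J.
In SI units: λ = 213 Å = 2.13·10^-8 m.
For a photon E = hc/λ, so E = 9.326·10^-18 J.
Converting to eV: E = 58.21 eV ≈ 58.2 eV.

58.2 eV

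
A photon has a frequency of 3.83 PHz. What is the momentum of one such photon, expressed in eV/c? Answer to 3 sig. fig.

15.8 eV/c

Use h = 6.62607015e-34 J·s, c = 2.99792458e8 m/s, 1 eV = 1.602176634e-19 J.
Convert to SI: f = 3.83 PHz = 3.83e15 Hz.
Since p = hf/c for a photon, p = 8.465e-27 kg·m/s.
Converting to eV/c: p = 15.84 eV/c ≈ 15.8 eV/c.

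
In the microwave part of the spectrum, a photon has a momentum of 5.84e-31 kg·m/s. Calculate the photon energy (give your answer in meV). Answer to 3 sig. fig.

1.09 meV

(c = 2.99792458e8 m/s, 1 eV = 1.602176634e-19 J.)
For a photon E = pc, so E = 1.751e-22 J.
Converting to meV: E = 1.093 meV ≈ 1.09 meV.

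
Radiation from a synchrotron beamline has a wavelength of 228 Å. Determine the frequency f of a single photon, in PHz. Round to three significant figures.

13.1 PHz

In SI units: λ = 228 Å = 2.28e-8 m.
Since f = c/λ for a photon, f = 1.315e16 Hz.
Converting to PHz: f = 13.15 PHz ≈ 13.1 PHz.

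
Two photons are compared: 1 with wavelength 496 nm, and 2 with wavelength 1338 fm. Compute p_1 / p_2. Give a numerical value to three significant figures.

2.70 × 10^-6

p_1 = 1.336 × 10^-27 kg·m/s (from wavelength = 496 nm, via p = h/λ).
p_2 = 4.952 × 10^-22 kg·m/s (from wavelength = 1338 fm, via p = h/λ).
Ratio = 1.336 × 10^-27 / 4.952 × 10^-22 = 2.70 × 10^-6.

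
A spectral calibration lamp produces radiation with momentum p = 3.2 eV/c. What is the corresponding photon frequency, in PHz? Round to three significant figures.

(h = 6.62607015e-34 J·s, c = 2.99792458e8 m/s, 1 eV = 1.602176634e-19 J.)
First convert: p = 3.2 eV/c = 1.7102e-27 kg·m/s.
Since f = pc/h for a photon, f = 7.738e14 Hz.
Converting to PHz: f = 0.7738 PHz ≈ 0.774 PHz.

0.774 PHz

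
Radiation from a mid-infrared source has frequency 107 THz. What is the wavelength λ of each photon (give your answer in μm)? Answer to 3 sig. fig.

First convert: f = 107 THz = 1.07e14 Hz.
Apply λ = c/f: λ = 2.802e-6 m.
Converting to μm: λ = 2.802 μm ≈ 2.80 μm.

2.80 μm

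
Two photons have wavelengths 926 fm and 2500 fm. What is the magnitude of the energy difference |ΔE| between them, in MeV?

0.843 MeV

Using E = hc/λ: E₁ = 2.145 × 10^-13 J, E₂ = 7.946 × 10^-14 J.
|ΔE| = |2.145 × 10^-13 − 7.946 × 10^-14| = 1.35 × 10^-13 J = 0.843 MeV.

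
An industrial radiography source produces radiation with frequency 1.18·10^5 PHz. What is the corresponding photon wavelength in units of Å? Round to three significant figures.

0.0254 Å

(c = 2.99792458·10^8 m/s.)
Convert to SI: f = 1.18·10^5 PHz = 1.18·10^20 Hz.
For a photon λ = c/f, so λ = 2.541·10^-12 m.
Converting to Å: λ = 0.02541 Å ≈ 0.0254 Å.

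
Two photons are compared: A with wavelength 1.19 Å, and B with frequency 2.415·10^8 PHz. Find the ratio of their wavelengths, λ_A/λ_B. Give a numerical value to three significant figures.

λ_A = 1.190·10^-10 m (from wavelength = 1.19 Å, via λ given directly).
λ_B = 1.241·10^-15 m (from frequency = 2.415·10^8 PHz, via λ = c/f).
Ratio = 1.190·10^-10 / 1.241·10^-15 = 9.59·10^4.

9.59·10^4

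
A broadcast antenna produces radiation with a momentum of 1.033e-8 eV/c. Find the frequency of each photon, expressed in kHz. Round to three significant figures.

2500 kHz

Convert to SI: p = 1.033e-8 eV/c = 5.5206e-36 kg·m/s.
The photon relation is f = pc/h, giving f = 2.498e6 Hz.
Converting to kHz: f = 2498 kHz ≈ 2500 kHz.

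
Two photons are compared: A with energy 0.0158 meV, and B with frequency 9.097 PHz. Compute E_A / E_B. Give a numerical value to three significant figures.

4.20e-7

E_A = 2.531e-24 J (from energy = 0.0158 meV, via E given directly).
E_B = 6.028e-18 J (from frequency = 9.097 PHz, via E = hf).
Ratio = 2.531e-24 / 6.028e-18 = 4.20e-7.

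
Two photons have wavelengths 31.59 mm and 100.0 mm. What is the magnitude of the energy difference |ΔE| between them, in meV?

0.0268 meV

Using E = hc/λ: E₁ = 6.2882 × 10^-24 J, E₂ = 1.9864 × 10^-24 J.
|ΔE| = |6.2882 × 10^-24 − 1.9864 × 10^-24| = 4.30 × 10^-24 J = 0.0268 meV.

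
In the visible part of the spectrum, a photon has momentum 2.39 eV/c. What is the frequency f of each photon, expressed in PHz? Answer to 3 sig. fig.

Convert to SI: p = 2.39 eV/c = 1.2773 × 10^-27 kg·m/s.
Since f = pc/h for a photon, f = 5.779 × 10^14 Hz.
Converting to PHz: f = 0.5779 PHz ≈ 0.578 PHz.

0.578 PHz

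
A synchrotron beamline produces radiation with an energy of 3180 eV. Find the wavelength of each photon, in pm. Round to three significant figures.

First convert: E = 3180 eV = 5.0949 × 10^-16 J.
Since λ = hc/E for a photon, λ = 3.899 × 10^-10 m.
Converting to pm: λ = 389.9 pm ≈ 390 pm.

390 pm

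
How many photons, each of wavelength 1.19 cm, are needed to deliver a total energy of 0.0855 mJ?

Per-photon energy: E = 1.669 × 10^-23 J (from wavelength = 1.19 cm).
N = E_total / E_photon = 8.55 × 10^-5 J / 1.669 × 10^-23 J = 5.12 × 10^18.

5.12 × 10^18 photons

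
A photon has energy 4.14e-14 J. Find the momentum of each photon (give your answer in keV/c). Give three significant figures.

Use c = 2.99792458e8 m/s, 1 eV = 1.602176634e-19 J.
Since p = E/c for a photon, p = 1.381e-22 kg·m/s.
Converting to keV/c: p = 258.4 keV/c ≈ 258 keV/c.

258 keV/c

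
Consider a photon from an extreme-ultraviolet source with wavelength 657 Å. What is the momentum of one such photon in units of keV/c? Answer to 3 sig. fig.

0.0189 keV/c

Use h = 6.62607015e-34 J·s, c = 2.99792458e8 m/s, 1 eV = 1.602176634e-19 J.
First convert: λ = 657 Å = 6.57e-8 m.
For a photon p = h/λ, so p = 1.009e-26 kg·m/s.
Converting to keV/c: p = 0.01887 keV/c ≈ 0.0189 keV/c.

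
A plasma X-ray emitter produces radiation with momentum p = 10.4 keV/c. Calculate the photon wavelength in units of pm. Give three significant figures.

119 pm

(h = 6.62607015e-34 J·s, c = 2.99792458e8 m/s, 1 eV = 1.602176634e-19 J.)
First convert: p = 10.4 keV/c = 5.5581e-24 kg·m/s.
Apply λ = h/p: λ = 1.192e-10 m.
Converting to pm: λ = 119.2 pm ≈ 119 pm.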